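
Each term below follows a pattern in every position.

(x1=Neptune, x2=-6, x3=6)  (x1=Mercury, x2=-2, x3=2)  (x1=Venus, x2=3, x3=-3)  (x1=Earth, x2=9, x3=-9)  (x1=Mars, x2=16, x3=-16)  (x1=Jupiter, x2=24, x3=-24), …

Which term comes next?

X1 goes Neptune, Mercury, Venus, Earth, Mars, Jupiter → Saturn (runs through the planets Mercury→Neptune).
X2 — differences are 4, 5, 6, … (increasing by 1 each time): -6, -2, 3, 9, 16, 24 → 33.
X3 goes 6, 2, -3, -9, -16, -24 → -33 (always the negative of the x2).
Combining the parts gives (x1=Saturn, x2=33, x3=-33).

(x1=Saturn, x2=33, x3=-33)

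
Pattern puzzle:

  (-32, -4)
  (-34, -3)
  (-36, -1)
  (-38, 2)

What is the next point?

First part: -32, -34, -36, -38 → -40 (−2 each step).
Second part — differences are 1, 2, 3, … (increasing by 1 each time): -4, -3, -1, 2 → 6.
Putting it together: (-40, 6).

(-40, 6)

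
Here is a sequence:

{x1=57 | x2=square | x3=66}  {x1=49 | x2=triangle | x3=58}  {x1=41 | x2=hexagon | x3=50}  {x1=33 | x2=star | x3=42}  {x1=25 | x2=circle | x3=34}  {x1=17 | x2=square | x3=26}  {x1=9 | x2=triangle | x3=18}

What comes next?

X1: −8 each step, so 57, 49, 41, 33, 25, 17, 9 → 1.
For the x2, repeats square → triangle → hexagon → star → circle: square, triangle, hexagon, star, circle, square, triangle → hexagon.
For the x3, always 9 more than the x1: 66, 58, 50, 42, 34, 26, 18 → 10.
So the next triple is {x1=1 | x2=hexagon | x3=10}.

{x1=1 | x2=hexagon | x3=10}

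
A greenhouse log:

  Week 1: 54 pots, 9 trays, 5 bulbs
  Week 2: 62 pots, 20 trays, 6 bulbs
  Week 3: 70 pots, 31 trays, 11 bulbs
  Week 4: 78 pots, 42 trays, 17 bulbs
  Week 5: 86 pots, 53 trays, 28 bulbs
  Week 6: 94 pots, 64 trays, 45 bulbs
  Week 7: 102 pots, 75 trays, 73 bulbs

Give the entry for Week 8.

Pots: 54, 62, 70, 78, 86, 94, 102 → 110 (+8 each step).
Trays: 9, 20, 31, 42, 53, 64, 75 → 86 (+11 each step).
For the bulbs, each term is the sum of the two before it: 5, 6, 11, 17, 28, 45, 73 → 118.
Putting it together: 110 pots, 86 trays, 118 bulbs.

110 pots, 86 trays, 118 bulbs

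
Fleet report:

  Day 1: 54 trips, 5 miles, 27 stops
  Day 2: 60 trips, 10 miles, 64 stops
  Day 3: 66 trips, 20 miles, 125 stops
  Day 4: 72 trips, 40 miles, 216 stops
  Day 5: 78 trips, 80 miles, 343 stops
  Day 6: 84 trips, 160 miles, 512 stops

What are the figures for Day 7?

Trips — +6 each step: 54, 60, 66, 72, 78, 84 → 90.
Miles: ×2 each step, so 5, 10, 20, 40, 80, 160 → 320.
Stops: 27, 64, 125, 216, 343, 512 → 729 (perfect cubes: 3³, 4³, 5³, …).
Combining the parts gives 90 trips, 320 miles, 729 stops.

90 trips, 320 miles, 729 stops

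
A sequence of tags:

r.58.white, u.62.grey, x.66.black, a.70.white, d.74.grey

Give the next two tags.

Letter: r, u, x, a, d → g → j (letters move forward 3 places in the alphabet, wrapping Z→A).
Second component: +4 each step; 58, 62, 66, 70, 74 → 78 → 82.
For the shade, repeats white → grey → black: white, grey, black, white, grey → black → white.
So the next two tags are g.78.black and j.82.white.

g.78.black then j.82.white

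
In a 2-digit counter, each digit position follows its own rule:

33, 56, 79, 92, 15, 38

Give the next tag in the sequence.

51

First digit goes 3, 5, 7, 9, 1, 3 → 5 (+2 each step, mod 10).
Second digit: 3, 6, 9, 2, 5, 8 → 1 (+3 each step, mod 10).
Putting it together: 51.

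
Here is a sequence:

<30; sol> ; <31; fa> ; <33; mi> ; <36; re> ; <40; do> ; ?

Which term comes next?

For the first component, differences are 1, 2, 3, … (increasing by 1 each time): 30, 31, 33, 36, 40 → 45.
Note: runs backward through the solfège scale do→ti; sol, fa, mi, re, do → ti.
Putting it together: <45; ti>.

<45; ti>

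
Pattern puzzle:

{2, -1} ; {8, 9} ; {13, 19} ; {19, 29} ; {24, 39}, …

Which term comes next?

{30, 49}

First slot: alternating steps +6, +5, +6, +5, …; 2, 8, 13, 19, 24 → 30.
For the second slot, +10 each step: -1, 9, 19, 29, 39 → 49.
Combining the parts gives {30, 49}.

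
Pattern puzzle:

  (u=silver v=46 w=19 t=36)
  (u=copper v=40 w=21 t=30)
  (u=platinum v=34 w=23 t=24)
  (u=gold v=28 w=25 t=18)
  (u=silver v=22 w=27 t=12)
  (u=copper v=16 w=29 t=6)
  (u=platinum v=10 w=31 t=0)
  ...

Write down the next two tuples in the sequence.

U: repeats silver → copper → platinum → gold; silver, copper, platinum, gold, silver, copper, platinum → gold → silver.
V — −6 each step: 46, 40, 34, 28, 22, 16, 10 → 4 → -2.
W: +2 each step; 19, 21, 23, 25, 27, 29, 31 → 33 → 35.
T — always 10 less than the v: 36, 30, 24, 18, 12, 6, 0 → -6 → -12.
So the next two tuples are (u=gold v=4 w=33 t=-6) and (u=silver v=-2 w=35 t=-12).

(u=gold v=4 w=33 t=-6), (u=silver v=-2 w=35 t=-12)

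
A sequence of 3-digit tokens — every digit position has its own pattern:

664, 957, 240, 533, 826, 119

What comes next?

For the first digit, +3 each step, mod 10: 6, 9, 2, 5, 8, 1 → 4.
Second digit — −1 each step, mod 10: 6, 5, 4, 3, 2, 1 → 0.
Third digit: +3 each step, mod 10, so 4, 7, 0, 3, 6, 9 → 2.
Putting it together: 402.

402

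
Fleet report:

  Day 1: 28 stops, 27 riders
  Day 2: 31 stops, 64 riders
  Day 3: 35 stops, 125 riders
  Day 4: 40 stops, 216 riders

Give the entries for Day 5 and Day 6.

Stops — differences are 3, 4, 5, … (increasing by 1 each time): 28, 31, 35, 40 → 46 → 53.
Riders: perfect cubes: 3³, 4³, 5³, …, so 27, 64, 125, 216 → 343 → 512.
So the next two rows are 46 stops, 343 riders and 53 stops, 512 riders.

46 stops, 343 riders; 53 stops, 512 riders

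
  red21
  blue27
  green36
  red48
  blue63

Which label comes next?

green81

Colour: repeats red → blue → green; red, blue, green, red, blue → green.
For the second component, differences are 6, 9, 12, … (increasing by 3 each time): 21, 27, 36, 48, 63 → 81.
Combining the parts gives green81.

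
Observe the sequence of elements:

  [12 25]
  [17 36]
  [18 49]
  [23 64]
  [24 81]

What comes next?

First coordinate: alternating steps +5, +1, +5, +1, …; 12, 17, 18, 23, 24 → 29.
Second coordinate goes 25, 36, 49, 64, 81 → 100 (perfect squares: 5², 6², 7², …).
Putting it together: [29 100].

[29 100]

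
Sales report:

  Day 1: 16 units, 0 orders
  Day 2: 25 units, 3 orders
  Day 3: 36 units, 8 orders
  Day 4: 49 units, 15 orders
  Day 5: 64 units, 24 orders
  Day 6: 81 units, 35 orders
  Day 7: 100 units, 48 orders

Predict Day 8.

Units — perfect squares: 4², 5², 6², …: 16, 25, 36, 49, 64, 81, 100 → 121.
Orders — differences are 3, 5, 7, … (increasing by 2 each time): 0, 3, 8, 15, 24, 35, 48 → 63.
Putting it together: 121 units, 63 orders.

121 units, 63 orders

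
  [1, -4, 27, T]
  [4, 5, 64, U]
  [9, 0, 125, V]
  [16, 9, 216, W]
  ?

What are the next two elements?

First slot: 1, 4, 9, 16 → 25 → 36 (perfect squares: 1², 2², 3², …).
Second slot — alternating steps +9, −5, +9, −5, …: -4, 5, 0, 9 → 4 → 13.
For the third slot, perfect cubes: 3³, 4³, 5³, …: 27, 64, 125, 216 → 343 → 512.
Letter: letters move forward 1 place in the alphabet; T, U, V, W → X → Y.
So the next two elements are [25, 4, 343, X] and [36, 13, 512, Y].

[25, 4, 343, X], [36, 13, 512, Y]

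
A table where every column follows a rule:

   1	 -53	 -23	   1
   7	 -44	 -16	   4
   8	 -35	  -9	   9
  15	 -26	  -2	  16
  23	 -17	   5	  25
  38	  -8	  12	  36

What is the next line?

First component — each term is the sum of the two before it: 1, 7, 8, 15, 23, 38 → 61.
Second component: +9 each step, so -53, -44, -35, -26, -17, -8 → 1.
Third component — +7 each step: -23, -16, -9, -2, 5, 12 → 19.
Fourth component: 1, 4, 9, 16, 25, 36 → 49 (perfect squares: 1², 2², 3², …).
Putting it together: 61  1  19  49.

61  1  19  49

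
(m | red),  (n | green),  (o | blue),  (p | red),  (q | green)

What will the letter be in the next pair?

For the letter, letters move forward 1 place in the alphabet: m, n, o, p, q → r.

r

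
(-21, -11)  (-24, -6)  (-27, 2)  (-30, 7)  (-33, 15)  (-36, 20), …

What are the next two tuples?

(-39, 28), (-42, 33)

First part goes -21, -24, -27, -30, -33, -36 → -39 → -42 (−3 each step).
Second part goes -11, -6, 2, 7, 15, 20 → 28 → 33 (alternating steps +5, +8, +5, +8, …).
Putting the parts together: (-39, 28) and then (-42, 33).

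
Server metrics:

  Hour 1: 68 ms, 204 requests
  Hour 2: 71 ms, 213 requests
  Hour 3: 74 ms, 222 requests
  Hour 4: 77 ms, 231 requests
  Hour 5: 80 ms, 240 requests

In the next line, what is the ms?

Ms goes 68, 71, 74, 77, 80 → 83 (+3 each step).

83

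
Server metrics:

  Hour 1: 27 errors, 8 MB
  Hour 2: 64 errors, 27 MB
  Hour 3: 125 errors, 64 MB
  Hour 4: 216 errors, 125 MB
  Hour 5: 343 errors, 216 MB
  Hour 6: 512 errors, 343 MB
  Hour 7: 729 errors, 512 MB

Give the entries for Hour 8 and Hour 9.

Errors: perfect cubes: 3³, 4³, 5³, …; 27, 64, 125, 216, 343, 512, 729 → 1000 → 1331.
MB: perfect cubes: 2³, 3³, 4³, …; 8, 27, 64, 125, 216, 343, 512 → 729 → 1000.
Putting the parts together: 1000 errors, 729 MB and then 1331 errors, 1000 MB.

1000 errors, 729 MB; 1331 errors, 1000 MB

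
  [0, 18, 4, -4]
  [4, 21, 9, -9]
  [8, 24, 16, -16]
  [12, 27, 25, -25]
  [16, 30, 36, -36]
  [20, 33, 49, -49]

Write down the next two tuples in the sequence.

[24, 36, 64, -64], [28, 39, 81, -81]

First coordinate: +4 each step; 0, 4, 8, 12, 16, 20 → 24 → 28.
Second coordinate: 18, 21, 24, 27, 30, 33 → 36 → 39 (+3 each step).
For the third coordinate, differences are 5, 7, 9, … (increasing by 2 each time): 4, 9, 16, 25, 36, 49 → 64 → 81.
Fourth coordinate goes -4, -9, -16, -25, -36, -49 → -64 → -81 (always the negative of the third coordinate).
So the next two tuples are [24, 36, 64, -64] and [28, 39, 81, -81].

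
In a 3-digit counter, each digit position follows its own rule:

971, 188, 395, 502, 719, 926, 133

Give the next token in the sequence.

For the first digit, +2 each step, mod 10: 9, 1, 3, 5, 7, 9, 1 → 3.
Second digit: +1 each step, mod 10; 7, 8, 9, 0, 1, 2, 3 → 4.
For the third digit, −3 each step, mod 10: 1, 8, 5, 2, 9, 6, 3 → 0.
Combining the parts gives 340.

340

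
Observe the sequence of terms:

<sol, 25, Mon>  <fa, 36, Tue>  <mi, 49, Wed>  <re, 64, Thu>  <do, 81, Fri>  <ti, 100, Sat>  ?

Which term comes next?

<la, 121, Sun>

For the note, runs backward through the solfège scale do→ti: sol, fa, mi, re, do, ti → la.
Second value: 25, 36, 49, 64, 81, 100 → 121 (perfect squares: 5², 6², 7², …).
Day: runs through the weekdays Mon→Sun, so Mon, Tue, Wed, Thu, Fri, Sat → Sun.
So the next term is <la, 121, Sun>.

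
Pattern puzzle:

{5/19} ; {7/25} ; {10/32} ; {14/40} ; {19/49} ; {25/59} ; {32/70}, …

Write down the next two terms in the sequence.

{40/82}, {49/95}

For the first slot, differences are 2, 3, 4, … (increasing by 1 each time): 5, 7, 10, 14, 19, 25, 32 → 40 → 49.
Second slot goes 19, 25, 32, 40, 49, 59, 70 → 82 → 95 (differences are 6, 7, 8, … (increasing by 1 each time)).
So the next two terms are {40/82} and {49/95}.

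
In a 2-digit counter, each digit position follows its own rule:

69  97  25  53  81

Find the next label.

19

First digit: 6, 9, 2, 5, 8 → 1 (+3 each step, mod 10).
Second digit goes 9, 7, 5, 3, 1 → 9 (−2 each step, mod 10).
Putting it together: 19.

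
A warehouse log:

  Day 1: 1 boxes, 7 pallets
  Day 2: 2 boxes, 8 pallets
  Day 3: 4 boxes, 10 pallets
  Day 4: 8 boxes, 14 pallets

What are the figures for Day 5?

16 boxes, 22 pallets

Boxes: 1, 2, 4, 8 → 16 (×2 each step).
For the pallets, always 6 more than the boxes: 7, 8, 10, 14 → 22.
Combining the parts gives 16 boxes, 22 pallets.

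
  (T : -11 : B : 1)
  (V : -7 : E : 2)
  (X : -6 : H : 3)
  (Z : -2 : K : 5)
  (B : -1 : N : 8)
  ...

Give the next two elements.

(D : 3 : Q : 13), (F : 4 : T : 21)

First letter: letters move forward 2 places in the alphabet, wrapping Z→A, so T, V, X, Z, B → D → F.
Second value: -11, -7, -6, -2, -1 → 3 → 4 (alternating steps +4, +1, +4, +1, …).
Second letter: letters move forward 3 places in the alphabet; B, E, H, K, N → Q → T.
Fourth value: each term is the sum of the two before it; 1, 2, 3, 5, 8 → 13 → 21.
So the next two elements are (D : 3 : Q : 13) and (F : 4 : T : 21).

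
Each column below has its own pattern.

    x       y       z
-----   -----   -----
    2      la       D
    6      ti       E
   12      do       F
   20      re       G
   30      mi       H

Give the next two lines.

42  fa  I; 56  sol  J

Column x — differences are 4, 6, 8, … (increasing by 2 each time): 2, 6, 12, 20, 30 → 42 → 56.
Column y: la, ti, do, re, mi → fa → sol (runs through the solfège scale do→ti).
Column z: letters move forward 1 place in the alphabet, so D, E, F, G, H → I → J.
Putting the parts together: 42  fa  I and then 56  sol  J.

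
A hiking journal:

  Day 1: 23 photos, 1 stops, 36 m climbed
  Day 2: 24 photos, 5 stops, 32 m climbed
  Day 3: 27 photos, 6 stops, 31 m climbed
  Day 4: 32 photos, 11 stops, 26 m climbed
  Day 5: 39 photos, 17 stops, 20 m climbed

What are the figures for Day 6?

48 photos, 28 stops, 9 m climbed

Photos goes 23, 24, 27, 32, 39 → 48 (differences are 1, 3, 5, … (increasing by 2 each time)).
Stops: 1, 5, 6, 11, 17 → 28 (each term is the sum of the two before it).
M climbed: 36, 32, 31, 26, 20 → 9 (together with the stops always sums to 37).
Combining the parts gives 48 photos, 28 stops, 9 m climbed.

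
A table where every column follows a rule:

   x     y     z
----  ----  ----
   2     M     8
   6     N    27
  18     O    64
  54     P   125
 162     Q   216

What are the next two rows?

Column x goes 2, 6, 18, 54, 162 → 486 → 1458 (×3 each step).
Column y: M, N, O, P, Q → R → S (letters move forward 1 place in the alphabet).
Column z — perfect cubes: 2³, 3³, 4³, …: 8, 27, 64, 125, 216 → 343 → 512.
Putting the parts together: 486  R  343 and then 1458  S  512.

486  R  343; 1458  S  512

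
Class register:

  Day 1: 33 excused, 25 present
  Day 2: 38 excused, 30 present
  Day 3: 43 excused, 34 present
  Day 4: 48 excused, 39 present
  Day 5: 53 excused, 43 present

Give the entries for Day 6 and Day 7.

Excused: +5 each step; 33, 38, 43, 48, 53 → 58 → 63.
Present — alternating steps +5, +4, +5, +4, …: 25, 30, 34, 39, 43 → 48 → 52.
Putting the parts together: 58 excused, 48 present and then 63 excused, 52 present.

58 excused, 48 present; 63 excused, 52 present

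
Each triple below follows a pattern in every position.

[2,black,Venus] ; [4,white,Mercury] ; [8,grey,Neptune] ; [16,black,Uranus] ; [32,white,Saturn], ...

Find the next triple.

[64,grey,Jupiter]

First slot: ×2 each step; 2, 4, 8, 16, 32 → 64.
Shade goes black, white, grey, black, white → grey (repeats black → white → grey).
Planet: runs backward through the planets Mercury→Neptune; Venus, Mercury, Neptune, Uranus, Saturn → Jupiter.
Combining the parts gives [64,grey,Jupiter].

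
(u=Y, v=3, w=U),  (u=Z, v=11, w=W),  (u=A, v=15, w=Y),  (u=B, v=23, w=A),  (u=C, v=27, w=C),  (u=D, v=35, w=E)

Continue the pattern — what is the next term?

(u=E, v=39, w=G)

U: letters move forward 1 place in the alphabet, wrapping Z→A; Y, Z, A, B, C, D → E.
V: 3, 11, 15, 23, 27, 35 → 39 (alternating steps +8, +4, +8, +4, …).
For the w, letters move forward 2 places in the alphabet, wrapping Z→A: U, W, Y, A, C, E → G.
Combining the parts gives (u=E, v=39, w=G).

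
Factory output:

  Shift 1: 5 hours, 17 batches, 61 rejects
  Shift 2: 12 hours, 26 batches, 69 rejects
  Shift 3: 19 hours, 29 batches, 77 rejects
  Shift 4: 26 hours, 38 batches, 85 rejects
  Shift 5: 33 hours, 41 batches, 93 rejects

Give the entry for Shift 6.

40 hours, 50 batches, 101 rejects

Hours goes 5, 12, 19, 26, 33 → 40 (+7 each step).
Batches goes 17, 26, 29, 38, 41 → 50 (alternating steps +9, +3, +9, +3, …).
Rejects: 61, 69, 77, 85, 93 → 101 (+8 each step).
Combining the parts gives 40 hours, 50 batches, 101 rejects.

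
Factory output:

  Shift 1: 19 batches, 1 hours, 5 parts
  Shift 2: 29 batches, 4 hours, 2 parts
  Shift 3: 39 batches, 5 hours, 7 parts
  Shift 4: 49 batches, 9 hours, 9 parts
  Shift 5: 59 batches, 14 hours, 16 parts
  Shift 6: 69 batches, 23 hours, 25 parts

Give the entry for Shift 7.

79 batches, 37 hours, 41 parts

For the batches, +10 each step: 19, 29, 39, 49, 59, 69 → 79.
Hours: each term is the sum of the two before it; 1, 4, 5, 9, 14, 23 → 37.
Parts: 5, 2, 7, 9, 16, 25 → 41 (each term is the sum of the two before it).
So the next record is 79 batches, 37 hours, 41 parts.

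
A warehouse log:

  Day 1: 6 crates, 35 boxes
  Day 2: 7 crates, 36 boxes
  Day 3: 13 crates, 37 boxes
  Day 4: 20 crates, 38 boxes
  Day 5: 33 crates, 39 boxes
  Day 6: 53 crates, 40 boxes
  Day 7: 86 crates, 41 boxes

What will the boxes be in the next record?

Boxes: 35, 36, 37, 38, 39, 40, 41 → 42 (+1 each step).

42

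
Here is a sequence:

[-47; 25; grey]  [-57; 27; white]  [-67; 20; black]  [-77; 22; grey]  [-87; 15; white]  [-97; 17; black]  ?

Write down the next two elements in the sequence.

[-107; 10; grey], [-117; 12; white]

First part: −10 each step; -47, -57, -67, -77, -87, -97 → -107 → -117.
Second part: 25, 27, 20, 22, 15, 17 → 10 → 12 (alternating steps +2, −7, +2, −7, …).
For the shade, repeats grey → white → black: grey, white, black, grey, white, black → grey → white.
So the next two elements are [-107; 10; grey] and [-117; 12; white].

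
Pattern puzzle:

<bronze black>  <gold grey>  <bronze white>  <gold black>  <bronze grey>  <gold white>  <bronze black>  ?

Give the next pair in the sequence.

<gold grey>

Rank: bronze, gold, bronze, gold, bronze, gold, bronze → gold (alternates bronze ↔ gold).
Shade: repeats black → grey → white, so black, grey, white, black, grey, white, black → grey.
Putting it together: <gold grey>.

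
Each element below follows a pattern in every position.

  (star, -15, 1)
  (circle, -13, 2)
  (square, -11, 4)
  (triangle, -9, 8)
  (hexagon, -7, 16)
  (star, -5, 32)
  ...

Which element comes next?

Shape: repeats star → circle → square → triangle → hexagon; star, circle, square, triangle, hexagon, star → circle.
Second part: -15, -13, -11, -9, -7, -5 → -3 (+2 each step).
Third part: 1, 2, 4, 8, 16, 32 → 64 (×2 each step).
Combining the parts gives (circle, -3, 64).

(circle, -3, 64)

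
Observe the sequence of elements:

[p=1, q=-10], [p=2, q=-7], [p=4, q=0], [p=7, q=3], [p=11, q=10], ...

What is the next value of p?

P — differences are 1, 2, 3, … (increasing by 1 each time): 1, 2, 4, 7, 11 → 16.
Q: alternating steps +3, +7, +3, +7, …, so -10, -7, 0, 3, 10 → 13.

16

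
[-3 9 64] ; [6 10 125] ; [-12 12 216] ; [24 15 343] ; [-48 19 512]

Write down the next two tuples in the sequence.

[96 24 729], [-192 30 1000]

First component goes -3, 6, -12, 24, -48 → 96 → -192 (×(-2) each step).
Second component: differences are 1, 2, 3, … (increasing by 1 each time), so 9, 10, 12, 15, 19 → 24 → 30.
Third component: perfect cubes: 4³, 5³, 6³, …, so 64, 125, 216, 343, 512 → 729 → 1000.
So the next two tuples are [96 24 729] and [-192 30 1000].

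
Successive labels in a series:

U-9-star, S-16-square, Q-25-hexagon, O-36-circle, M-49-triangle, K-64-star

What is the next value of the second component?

81

Second component: perfect squares: 3², 4², 5², …; 9, 16, 25, 36, 49, 64 → 81.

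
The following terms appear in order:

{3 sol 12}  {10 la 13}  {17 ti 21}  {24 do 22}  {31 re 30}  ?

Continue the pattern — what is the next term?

{38 mi 31}

First slot goes 3, 10, 17, 24, 31 → 38 (+7 each step).
Note goes sol, la, ti, do, re → mi (runs through the solfège scale do→ti).
Third slot goes 12, 13, 21, 22, 30 → 31 (alternating steps +1, +8, +1, +8, …).
Putting it together: {38 mi 31}.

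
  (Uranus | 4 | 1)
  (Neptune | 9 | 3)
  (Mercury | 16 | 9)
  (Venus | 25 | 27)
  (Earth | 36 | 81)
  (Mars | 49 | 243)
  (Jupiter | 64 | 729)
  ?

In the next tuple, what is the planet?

Saturn

Planet — runs through the planets Mercury→Neptune: Uranus, Neptune, Mercury, Venus, Earth, Mars, Jupiter → Saturn.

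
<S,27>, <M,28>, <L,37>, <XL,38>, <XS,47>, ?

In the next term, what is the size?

Size: runs through clothing sizes XS→XL; S, M, L, XL, XS → S.
Second value: 27, 28, 37, 38, 47 → 48 (alternating steps +1, +9, +1, +9, …).

S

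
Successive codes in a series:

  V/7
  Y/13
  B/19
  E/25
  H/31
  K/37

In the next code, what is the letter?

For the letter, letters move forward 3 places in the alphabet, wrapping Z→A: V, Y, B, E, H, K → N.

N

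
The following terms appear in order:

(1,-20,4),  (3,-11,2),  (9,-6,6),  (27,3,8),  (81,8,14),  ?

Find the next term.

First component — ×3 each step: 1, 3, 9, 27, 81 → 243.
Second component goes -20, -11, -6, 3, 8 → 17 (alternating steps +9, +5, +9, +5, …).
Third component goes 4, 2, 6, 8, 14 → 22 (each term is the sum of the two before it).
So the next term is (243,17,22).

(243,17,22)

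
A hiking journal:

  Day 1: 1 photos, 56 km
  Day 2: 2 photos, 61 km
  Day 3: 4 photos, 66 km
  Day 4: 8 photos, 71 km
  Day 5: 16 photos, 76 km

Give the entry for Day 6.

32 photos, 81 km

For the photos, ×2 each step: 1, 2, 4, 8, 16 → 32.
For the km, +5 each step: 56, 61, 66, 71, 76 → 81.
Combining the parts gives 32 photos, 81 km.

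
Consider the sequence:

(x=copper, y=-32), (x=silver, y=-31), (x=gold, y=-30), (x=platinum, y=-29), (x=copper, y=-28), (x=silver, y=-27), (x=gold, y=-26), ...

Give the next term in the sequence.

(x=platinum, y=-25)

X: copper, silver, gold, platinum, copper, silver, gold → platinum (repeats copper → silver → gold → platinum).
Y: -32, -31, -30, -29, -28, -27, -26 → -25 (+1 each step).
So the next term is (x=platinum, y=-25).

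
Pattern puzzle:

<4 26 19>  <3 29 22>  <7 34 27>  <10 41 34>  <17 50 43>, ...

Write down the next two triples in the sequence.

First value goes 4, 3, 7, 10, 17 → 27 → 44 (each term is the sum of the two before it).
Second value — differences are 3, 5, 7, … (increasing by 2 each time): 26, 29, 34, 41, 50 → 61 → 74.
Third value: always 7 less than the second value, so 19, 22, 27, 34, 43 → 54 → 67.
Putting the parts together: <27 61 54> and then <44 74 67>.

<27 61 54>, <44 74 67>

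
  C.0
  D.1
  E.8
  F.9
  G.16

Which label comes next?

H.17

For the letter, letters move forward 1 place in the alphabet: C, D, E, F, G → H.
Second component: alternating steps +1, +7, +1, +7, …, so 0, 1, 8, 9, 16 → 17.
So the next label is H.17.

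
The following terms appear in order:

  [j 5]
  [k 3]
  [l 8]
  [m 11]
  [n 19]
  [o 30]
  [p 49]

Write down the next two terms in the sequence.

[q 79], [r 128]

Letter: j, k, l, m, n, o, p → q → r (letters move forward 1 place in the alphabet).
Second entry goes 5, 3, 8, 11, 19, 30, 49 → 79 → 128 (each term is the sum of the two before it).
Putting the parts together: [q 79] and then [r 128].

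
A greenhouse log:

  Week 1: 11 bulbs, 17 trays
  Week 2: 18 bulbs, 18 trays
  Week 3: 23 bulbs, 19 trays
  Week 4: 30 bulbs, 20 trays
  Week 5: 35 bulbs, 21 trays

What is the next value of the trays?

For the bulbs, alternating steps +7, +5, +7, +5, …: 11, 18, 23, 30, 35 → 42.
Trays: 17, 18, 19, 20, 21 → 22 (+1 each step).

22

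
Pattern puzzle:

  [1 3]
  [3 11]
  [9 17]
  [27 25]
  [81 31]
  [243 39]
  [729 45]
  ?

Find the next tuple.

[2187 53]

First part: 1, 3, 9, 27, 81, 243, 729 → 2187 (×3 each step).
Second part: alternating steps +8, +6, +8, +6, …, so 3, 11, 17, 25, 31, 39, 45 → 53.
Combining the parts gives [2187 53].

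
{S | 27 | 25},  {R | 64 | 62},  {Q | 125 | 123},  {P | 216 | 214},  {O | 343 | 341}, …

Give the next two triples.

For the letter, letters move back 1 place in the alphabet: S, R, Q, P, O → N → M.
Second entry goes 27, 64, 125, 216, 343 → 512 → 729 (perfect cubes: 3³, 4³, 5³, …).
Third entry goes 25, 62, 123, 214, 341 → 510 → 727 (always 2 less than the second entry).
So the next two triples are {N | 512 | 510} and {M | 729 | 727}.

{N | 512 | 510}, {M | 729 | 727}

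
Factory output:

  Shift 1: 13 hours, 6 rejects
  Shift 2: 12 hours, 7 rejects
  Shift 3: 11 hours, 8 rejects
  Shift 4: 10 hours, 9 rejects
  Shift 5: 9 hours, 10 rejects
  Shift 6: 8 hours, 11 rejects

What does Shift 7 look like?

7 hours, 12 rejects

Hours: 13, 12, 11, 10, 9, 8 → 7 (−1 each step).
Rejects — together with the hours always sums to 19: 6, 7, 8, 9, 10, 11 → 12.
Combining the parts gives 7 hours, 12 rejects.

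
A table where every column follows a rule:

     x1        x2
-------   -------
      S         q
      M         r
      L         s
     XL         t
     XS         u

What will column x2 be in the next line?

v

Column x2: letters move forward 1 place in the alphabet; q, r, s, t, u → v.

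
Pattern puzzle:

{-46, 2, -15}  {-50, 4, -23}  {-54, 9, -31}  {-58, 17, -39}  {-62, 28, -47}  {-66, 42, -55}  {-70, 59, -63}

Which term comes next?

First value: −4 each step, so -46, -50, -54, -58, -62, -66, -70 → -74.
Second value: 2, 4, 9, 17, 28, 42, 59 → 79 (differences are 2, 5, 8, … (increasing by 3 each time)).
Third value — −8 each step: -15, -23, -31, -39, -47, -55, -63 → -71.
Putting it together: {-74, 79, -71}.

{-74, 79, -71}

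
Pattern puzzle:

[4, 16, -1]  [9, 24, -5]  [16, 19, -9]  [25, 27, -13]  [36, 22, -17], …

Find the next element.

[49, 30, -21]

For the first entry, perfect squares: 2², 3², 4², …: 4, 9, 16, 25, 36 → 49.
Second entry: alternating steps +8, −5, +8, −5, …, so 16, 24, 19, 27, 22 → 30.
Third entry: -1, -5, -9, -13, -17 → -21 (−4 each step).
Putting it together: [49, 30, -21].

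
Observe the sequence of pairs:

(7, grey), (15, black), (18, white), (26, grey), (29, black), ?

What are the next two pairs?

First component: alternating steps +8, +3, +8, +3, …, so 7, 15, 18, 26, 29 → 37 → 40.
For the shade, repeats grey → black → white: grey, black, white, grey, black → white → grey.
So the next two pairs are (37, white) and (40, grey).

(37, white), (40, grey)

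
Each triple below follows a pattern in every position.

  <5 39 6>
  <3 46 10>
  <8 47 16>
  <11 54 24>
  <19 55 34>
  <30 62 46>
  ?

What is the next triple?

<49 63 60>

First value: each term is the sum of the two before it; 5, 3, 8, 11, 19, 30 → 49.
For the second value, alternating steps +7, +1, +7, +1, …: 39, 46, 47, 54, 55, 62 → 63.
Third value goes 6, 10, 16, 24, 34, 46 → 60 (differences are 4, 6, 8, … (increasing by 2 each time)).
Putting it together: <49 63 60>.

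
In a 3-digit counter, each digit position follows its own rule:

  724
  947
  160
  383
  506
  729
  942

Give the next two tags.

First digit: +2 each step, mod 10; 7, 9, 1, 3, 5, 7, 9 → 1 → 3.
Second digit: +2 each step, mod 10; 2, 4, 6, 8, 0, 2, 4 → 6 → 8.
Third digit goes 4, 7, 0, 3, 6, 9, 2 → 5 → 8 (+3 each step, mod 10).
So the next two tags are 165 and 388.

165, 388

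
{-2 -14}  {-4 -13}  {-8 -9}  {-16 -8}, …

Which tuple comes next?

First entry: ×2 each step, so -2, -4, -8, -16 → -32.
For the second entry, alternating steps +1, +4, +1, +4, …: -14, -13, -9, -8 → -4.
Combining the parts gives {-32 -4}.

{-32 -4}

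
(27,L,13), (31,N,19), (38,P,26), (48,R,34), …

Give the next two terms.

First part: differences are 4, 7, 10, … (increasing by 3 each time), so 27, 31, 38, 48 → 61 → 77.
For the letter, letters move forward 2 places in the alphabet: L, N, P, R → T → V.
Third part goes 13, 19, 26, 34 → 43 → 53 (differences are 6, 7, 8, … (increasing by 1 each time)).
Putting the parts together: (61,T,43) and then (77,V,53).

(61,T,43), (77,V,53)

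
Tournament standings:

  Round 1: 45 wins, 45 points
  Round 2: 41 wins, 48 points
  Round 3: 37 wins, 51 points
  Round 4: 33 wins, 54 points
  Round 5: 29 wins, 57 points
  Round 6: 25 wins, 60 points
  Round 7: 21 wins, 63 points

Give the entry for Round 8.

17 wins, 66 points

Wins: −4 each step; 45, 41, 37, 33, 29, 25, 21 → 17.
Points goes 45, 48, 51, 54, 57, 60, 63 → 66 (+3 each step).
So the next record is 17 wins, 66 points.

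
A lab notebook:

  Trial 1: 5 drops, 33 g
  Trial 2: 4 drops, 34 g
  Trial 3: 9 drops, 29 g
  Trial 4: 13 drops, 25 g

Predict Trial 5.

Drops: each term is the sum of the two before it; 5, 4, 9, 13 → 22.
G: 33, 34, 29, 25 → 16 (together with the drops always sums to 38).
So the next line is 22 drops, 16 g.

22 drops, 16 g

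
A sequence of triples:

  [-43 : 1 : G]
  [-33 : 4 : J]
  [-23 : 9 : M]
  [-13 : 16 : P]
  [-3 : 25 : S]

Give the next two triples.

First slot — +10 each step: -43, -33, -23, -13, -3 → 7 → 17.
Second slot: 1, 4, 9, 16, 25 → 36 → 49 (differences are 3, 5, 7, … (increasing by 2 each time)).
For the letter, letters move forward 3 places in the alphabet: G, J, M, P, S → V → Y.
Putting the parts together: [7 : 36 : V] and then [17 : 49 : Y].

[7 : 36 : V], [17 : 49 : Y]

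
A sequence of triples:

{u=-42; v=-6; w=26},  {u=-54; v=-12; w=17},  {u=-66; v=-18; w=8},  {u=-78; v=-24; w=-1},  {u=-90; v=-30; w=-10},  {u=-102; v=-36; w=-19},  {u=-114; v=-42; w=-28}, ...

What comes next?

{u=-126; v=-48; w=-37}

U — −12 each step: -42, -54, -66, -78, -90, -102, -114 → -126.
V: −6 each step, so -6, -12, -18, -24, -30, -36, -42 → -48.
W — −9 each step: 26, 17, 8, -1, -10, -19, -28 → -37.
So the next triple is {u=-126; v=-48; w=-37}.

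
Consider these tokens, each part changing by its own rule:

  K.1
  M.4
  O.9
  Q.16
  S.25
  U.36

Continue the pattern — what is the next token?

Letter: letters move forward 2 places in the alphabet, so K, M, O, Q, S, U → W.
Second component: perfect squares: 1², 2², 3², …, so 1, 4, 9, 16, 25, 36 → 49.
Combining the parts gives W.49.

W.49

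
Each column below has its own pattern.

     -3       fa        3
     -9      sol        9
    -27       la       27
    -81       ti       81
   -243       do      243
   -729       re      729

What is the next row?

-2187  mi  2187

First component: -3, -9, -27, -81, -243, -729 → -2187 (×3 each step).
Note: runs through the solfège scale do→ti; fa, sol, la, ti, do, re → mi.
Third component — always the negative of the first component: 3, 9, 27, 81, 243, 729 → 2187.
Combining the parts gives -2187  mi  2187.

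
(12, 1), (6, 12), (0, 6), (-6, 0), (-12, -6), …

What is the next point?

(-18, -12)

First entry: −6 each step; 12, 6, 0, -6, -12 → -18.
Second entry goes 1, 12, 6, 0, -6 → -12 (always the previous value of the first entry).
Putting it together: (-18, -12).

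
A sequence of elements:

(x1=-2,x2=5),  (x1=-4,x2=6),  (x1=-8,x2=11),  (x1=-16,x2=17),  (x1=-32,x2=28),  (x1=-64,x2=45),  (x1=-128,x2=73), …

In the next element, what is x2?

118

For the x2, each term is the sum of the two before it: 5, 6, 11, 17, 28, 45, 73 → 118.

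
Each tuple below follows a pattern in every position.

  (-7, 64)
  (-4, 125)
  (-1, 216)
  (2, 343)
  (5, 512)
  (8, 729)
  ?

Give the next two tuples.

(11, 1000), (14, 1331)

First slot: -7, -4, -1, 2, 5, 8 → 11 → 14 (+3 each step).
Second slot: 64, 125, 216, 343, 512, 729 → 1000 → 1331 (perfect cubes: 4³, 5³, 6³, …).
So the next two tuples are (11, 1000) and (14, 1331).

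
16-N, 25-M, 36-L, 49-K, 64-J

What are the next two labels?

First component — perfect squares: 4², 5², 6², …: 16, 25, 36, 49, 64 → 81 → 100.
Letter: N, M, L, K, J → I → H (letters move back 1 place in the alphabet).
So the next two labels are 81-I and 100-H.

81-I then 100-H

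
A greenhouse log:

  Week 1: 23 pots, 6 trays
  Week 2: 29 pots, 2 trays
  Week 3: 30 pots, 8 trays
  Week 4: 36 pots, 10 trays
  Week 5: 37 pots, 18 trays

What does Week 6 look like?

43 pots, 28 trays

Pots goes 23, 29, 30, 36, 37 → 43 (alternating steps +6, +1, +6, +1, …).
Trays: 6, 2, 8, 10, 18 → 28 (each term is the sum of the two before it).
Putting it together: 43 pots, 28 trays.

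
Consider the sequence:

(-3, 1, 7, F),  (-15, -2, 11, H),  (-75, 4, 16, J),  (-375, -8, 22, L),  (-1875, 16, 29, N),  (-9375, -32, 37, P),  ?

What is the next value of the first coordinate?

-46875

First coordinate goes -3, -15, -75, -375, -1875, -9375 → -46875 (×5 each step).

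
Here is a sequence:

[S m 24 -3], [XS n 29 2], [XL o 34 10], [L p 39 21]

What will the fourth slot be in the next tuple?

Fourth slot: -3, 2, 10, 21 → 35 (differences are 5, 8, 11, … (increasing by 3 each time)).

35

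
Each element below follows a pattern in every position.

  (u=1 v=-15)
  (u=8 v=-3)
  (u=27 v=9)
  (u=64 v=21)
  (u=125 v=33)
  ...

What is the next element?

U goes 1, 8, 27, 64, 125 → 216 (perfect cubes: 1³, 2³, 3³, …).
For the v, +12 each step: -15, -3, 9, 21, 33 → 45.
So the next element is (u=216 v=45).

(u=216 v=45)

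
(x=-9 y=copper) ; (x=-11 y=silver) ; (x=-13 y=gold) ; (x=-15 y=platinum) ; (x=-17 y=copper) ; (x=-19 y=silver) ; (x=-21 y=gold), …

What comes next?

(x=-23 y=platinum)

X: -9, -11, -13, -15, -17, -19, -21 → -23 (−2 each step).
Y goes copper, silver, gold, platinum, copper, silver, gold → platinum (repeats copper → silver → gold → platinum).
Putting it together: (x=-23 y=platinum).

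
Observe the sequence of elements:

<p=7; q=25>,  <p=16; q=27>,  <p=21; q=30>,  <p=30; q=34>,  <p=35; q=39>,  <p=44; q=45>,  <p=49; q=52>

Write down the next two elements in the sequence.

P: alternating steps +9, +5, +9, +5, …, so 7, 16, 21, 30, 35, 44, 49 → 58 → 63.
Q — differences are 2, 3, 4, … (increasing by 1 each time): 25, 27, 30, 34, 39, 45, 52 → 60 → 69.
Putting the parts together: <p=58; q=60> and then <p=63; q=69>.

<p=58; q=60>, <p=63; q=69>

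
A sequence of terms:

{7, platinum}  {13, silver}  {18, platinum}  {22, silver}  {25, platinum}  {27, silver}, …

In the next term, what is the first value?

28

First value: differences are 6, 5, 4, … (decreasing by 1 each time), so 7, 13, 18, 22, 25, 27 → 28.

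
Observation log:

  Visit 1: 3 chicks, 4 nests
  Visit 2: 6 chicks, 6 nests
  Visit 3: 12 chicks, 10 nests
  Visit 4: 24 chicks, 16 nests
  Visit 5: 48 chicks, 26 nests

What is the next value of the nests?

42

Nests: each term is the sum of the two before it, so 4, 6, 10, 16, 26 → 42.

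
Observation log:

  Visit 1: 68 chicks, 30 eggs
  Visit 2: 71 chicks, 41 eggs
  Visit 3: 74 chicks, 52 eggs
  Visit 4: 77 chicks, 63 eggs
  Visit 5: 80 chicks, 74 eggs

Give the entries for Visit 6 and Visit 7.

83 chicks, 85 eggs; 86 chicks, 96 eggs

Chicks: +3 each step; 68, 71, 74, 77, 80 → 83 → 86.
Eggs — +11 each step: 30, 41, 52, 63, 74 → 85 → 96.
Putting the parts together: 83 chicks, 85 eggs and then 86 chicks, 96 eggs.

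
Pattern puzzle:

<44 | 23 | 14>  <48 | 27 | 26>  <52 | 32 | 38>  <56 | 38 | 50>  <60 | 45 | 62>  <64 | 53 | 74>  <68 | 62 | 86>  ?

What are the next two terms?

<72 | 72 | 98>, <76 | 83 | 110>

First coordinate — +4 each step: 44, 48, 52, 56, 60, 64, 68 → 72 → 76.
Second coordinate: differences are 4, 5, 6, … (increasing by 1 each time), so 23, 27, 32, 38, 45, 53, 62 → 72 → 83.
For the third coordinate, +12 each step: 14, 26, 38, 50, 62, 74, 86 → 98 → 110.
Putting the parts together: <72 | 72 | 98> and then <76 | 83 | 110>.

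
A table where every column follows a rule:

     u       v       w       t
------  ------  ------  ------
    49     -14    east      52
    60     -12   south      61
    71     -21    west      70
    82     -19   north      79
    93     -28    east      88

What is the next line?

104  -26  south  97

Column u goes 49, 60, 71, 82, 93 → 104 (+11 each step).
Column v — alternating steps +2, −9, +2, −9, …: -14, -12, -21, -19, -28 → -26.
Column w: repeats east → south → west → north; east, south, west, north, east → south.
Column t: 52, 61, 70, 79, 88 → 97 (+9 each step).
So the next line is 104  -26  south  97.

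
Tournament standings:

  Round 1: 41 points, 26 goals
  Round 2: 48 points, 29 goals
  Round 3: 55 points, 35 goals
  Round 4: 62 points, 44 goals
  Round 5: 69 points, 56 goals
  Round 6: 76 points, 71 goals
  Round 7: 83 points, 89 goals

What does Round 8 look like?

Points: 41, 48, 55, 62, 69, 76, 83 → 90 (+7 each step).
Goals: 26, 29, 35, 44, 56, 71, 89 → 110 (differences are 3, 6, 9, … (increasing by 3 each time)).
Putting it together: 90 points, 110 goals.

90 points, 110 goals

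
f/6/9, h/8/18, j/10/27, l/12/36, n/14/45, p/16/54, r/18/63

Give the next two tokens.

t/20/72 then v/22/81

Letter: letters move forward 2 places in the alphabet; f, h, j, l, n, p, r → t → v.
Second component: +2 each step, so 6, 8, 10, 12, 14, 16, 18 → 20 → 22.
Third component: +9 each step; 9, 18, 27, 36, 45, 54, 63 → 72 → 81.
So the next two tokens are t/20/72 and v/22/81.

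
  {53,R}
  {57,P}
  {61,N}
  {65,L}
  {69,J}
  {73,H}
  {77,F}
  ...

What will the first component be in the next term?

First component: 53, 57, 61, 65, 69, 73, 77 → 81 (+4 each step).

81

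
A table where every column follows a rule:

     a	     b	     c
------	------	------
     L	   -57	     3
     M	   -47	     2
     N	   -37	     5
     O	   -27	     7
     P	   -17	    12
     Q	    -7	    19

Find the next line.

Column a goes L, M, N, O, P, Q → R (letters move forward 1 place in the alphabet).
Column b: +10 each step, so -57, -47, -37, -27, -17, -7 → 3.
Column c goes 3, 2, 5, 7, 12, 19 → 31 (each term is the sum of the two before it).
So the next line is R  3  31.

R  3  31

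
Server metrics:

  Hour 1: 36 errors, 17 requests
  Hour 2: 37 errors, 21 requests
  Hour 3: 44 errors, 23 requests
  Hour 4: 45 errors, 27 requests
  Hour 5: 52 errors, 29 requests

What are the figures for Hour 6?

53 errors, 33 requests

Errors: 36, 37, 44, 45, 52 → 53 (alternating steps +1, +7, +1, +7, …).
Requests: alternating steps +4, +2, +4, +2, …, so 17, 21, 23, 27, 29 → 33.
So the next line is 53 errors, 33 requests.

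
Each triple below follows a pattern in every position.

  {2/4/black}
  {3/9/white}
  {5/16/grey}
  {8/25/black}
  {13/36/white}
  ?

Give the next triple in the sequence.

{21/49/grey}

First slot goes 2, 3, 5, 8, 13 → 21 (each term is the sum of the two before it).
Second slot — perfect squares: 2², 3², 4², …: 4, 9, 16, 25, 36 → 49.
Shade: repeats black → white → grey; black, white, grey, black, white → grey.
Putting it together: {21/49/grey}.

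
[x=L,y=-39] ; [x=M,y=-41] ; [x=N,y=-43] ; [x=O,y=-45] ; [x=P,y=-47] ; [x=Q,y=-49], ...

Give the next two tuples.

[x=R,y=-51], [x=S,y=-53]

X: letters move forward 1 place in the alphabet; L, M, N, O, P, Q → R → S.
Y: -39, -41, -43, -45, -47, -49 → -51 → -53 (−2 each step).
Putting the parts together: [x=R,y=-51] and then [x=S,y=-53].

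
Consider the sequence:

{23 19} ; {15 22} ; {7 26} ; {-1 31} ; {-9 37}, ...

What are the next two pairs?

First coordinate: −8 each step; 23, 15, 7, -1, -9 → -17 → -25.
Second coordinate: differences are 3, 4, 5, … (increasing by 1 each time); 19, 22, 26, 31, 37 → 44 → 52.
So the next two pairs are {-17 44} and {-25 52}.

{-17 44}, {-25 52}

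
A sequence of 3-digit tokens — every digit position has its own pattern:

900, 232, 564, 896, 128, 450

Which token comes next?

782

First digit: +3 each step, mod 10, so 9, 2, 5, 8, 1, 4 → 7.
Second digit — +3 each step, mod 10: 0, 3, 6, 9, 2, 5 → 8.
Third digit — +2 each step, mod 10: 0, 2, 4, 6, 8, 0 → 2.
So the next token is 782.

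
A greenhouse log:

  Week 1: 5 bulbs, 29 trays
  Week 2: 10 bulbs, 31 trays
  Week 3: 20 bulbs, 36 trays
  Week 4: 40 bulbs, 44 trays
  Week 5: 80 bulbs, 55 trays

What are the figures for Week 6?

Bulbs: ×2 each step; 5, 10, 20, 40, 80 → 160.
Trays: 29, 31, 36, 44, 55 → 69 (differences are 2, 5, 8, … (increasing by 3 each time)).
Putting it together: 160 bulbs, 69 trays.

160 bulbs, 69 trays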